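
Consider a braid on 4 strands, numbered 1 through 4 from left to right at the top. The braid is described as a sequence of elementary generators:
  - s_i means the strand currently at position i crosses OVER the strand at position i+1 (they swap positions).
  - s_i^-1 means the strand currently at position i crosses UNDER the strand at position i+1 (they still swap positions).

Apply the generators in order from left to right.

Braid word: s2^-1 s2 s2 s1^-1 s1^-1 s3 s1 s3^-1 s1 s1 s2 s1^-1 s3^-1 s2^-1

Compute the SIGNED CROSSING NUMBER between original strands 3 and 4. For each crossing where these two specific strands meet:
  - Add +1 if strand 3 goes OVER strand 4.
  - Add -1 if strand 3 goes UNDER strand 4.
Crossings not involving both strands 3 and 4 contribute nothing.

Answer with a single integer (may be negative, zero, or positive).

Answer: -1

Derivation:
Gen 1: crossing 2x3. Both 3&4? no. Sum: 0
Gen 2: crossing 3x2. Both 3&4? no. Sum: 0
Gen 3: crossing 2x3. Both 3&4? no. Sum: 0
Gen 4: crossing 1x3. Both 3&4? no. Sum: 0
Gen 5: crossing 3x1. Both 3&4? no. Sum: 0
Gen 6: crossing 2x4. Both 3&4? no. Sum: 0
Gen 7: crossing 1x3. Both 3&4? no. Sum: 0
Gen 8: crossing 4x2. Both 3&4? no. Sum: 0
Gen 9: crossing 3x1. Both 3&4? no. Sum: 0
Gen 10: crossing 1x3. Both 3&4? no. Sum: 0
Gen 11: crossing 1x2. Both 3&4? no. Sum: 0
Gen 12: crossing 3x2. Both 3&4? no. Sum: 0
Gen 13: crossing 1x4. Both 3&4? no. Sum: 0
Gen 14: 3 under 4. Both 3&4? yes. Contrib: -1. Sum: -1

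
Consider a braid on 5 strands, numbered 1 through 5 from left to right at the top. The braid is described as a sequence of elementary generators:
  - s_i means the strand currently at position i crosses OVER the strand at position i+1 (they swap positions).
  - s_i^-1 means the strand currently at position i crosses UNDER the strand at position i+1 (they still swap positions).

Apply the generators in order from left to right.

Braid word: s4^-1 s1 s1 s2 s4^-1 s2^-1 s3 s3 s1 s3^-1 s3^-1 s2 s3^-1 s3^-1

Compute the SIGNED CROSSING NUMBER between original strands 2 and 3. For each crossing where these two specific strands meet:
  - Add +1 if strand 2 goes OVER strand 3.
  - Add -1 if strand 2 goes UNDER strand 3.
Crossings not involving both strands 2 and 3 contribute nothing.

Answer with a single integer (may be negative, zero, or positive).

Gen 1: crossing 4x5. Both 2&3? no. Sum: 0
Gen 2: crossing 1x2. Both 2&3? no. Sum: 0
Gen 3: crossing 2x1. Both 2&3? no. Sum: 0
Gen 4: 2 over 3. Both 2&3? yes. Contrib: +1. Sum: 1
Gen 5: crossing 5x4. Both 2&3? no. Sum: 1
Gen 6: 3 under 2. Both 2&3? yes. Contrib: +1. Sum: 2
Gen 7: crossing 3x4. Both 2&3? no. Sum: 2
Gen 8: crossing 4x3. Both 2&3? no. Sum: 2
Gen 9: crossing 1x2. Both 2&3? no. Sum: 2
Gen 10: crossing 3x4. Both 2&3? no. Sum: 2
Gen 11: crossing 4x3. Both 2&3? no. Sum: 2
Gen 12: crossing 1x3. Both 2&3? no. Sum: 2
Gen 13: crossing 1x4. Both 2&3? no. Sum: 2
Gen 14: crossing 4x1. Both 2&3? no. Sum: 2

Answer: 2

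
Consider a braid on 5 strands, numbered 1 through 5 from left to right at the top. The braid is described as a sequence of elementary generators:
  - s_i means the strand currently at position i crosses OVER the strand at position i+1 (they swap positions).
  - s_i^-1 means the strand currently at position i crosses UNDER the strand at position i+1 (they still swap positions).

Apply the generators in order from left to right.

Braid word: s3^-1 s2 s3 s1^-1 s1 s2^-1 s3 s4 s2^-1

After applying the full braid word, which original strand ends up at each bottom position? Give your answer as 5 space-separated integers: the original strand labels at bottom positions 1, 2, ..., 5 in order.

Answer: 1 2 3 5 4

Derivation:
Gen 1 (s3^-1): strand 3 crosses under strand 4. Perm now: [1 2 4 3 5]
Gen 2 (s2): strand 2 crosses over strand 4. Perm now: [1 4 2 3 5]
Gen 3 (s3): strand 2 crosses over strand 3. Perm now: [1 4 3 2 5]
Gen 4 (s1^-1): strand 1 crosses under strand 4. Perm now: [4 1 3 2 5]
Gen 5 (s1): strand 4 crosses over strand 1. Perm now: [1 4 3 2 5]
Gen 6 (s2^-1): strand 4 crosses under strand 3. Perm now: [1 3 4 2 5]
Gen 7 (s3): strand 4 crosses over strand 2. Perm now: [1 3 2 4 5]
Gen 8 (s4): strand 4 crosses over strand 5. Perm now: [1 3 2 5 4]
Gen 9 (s2^-1): strand 3 crosses under strand 2. Perm now: [1 2 3 5 4]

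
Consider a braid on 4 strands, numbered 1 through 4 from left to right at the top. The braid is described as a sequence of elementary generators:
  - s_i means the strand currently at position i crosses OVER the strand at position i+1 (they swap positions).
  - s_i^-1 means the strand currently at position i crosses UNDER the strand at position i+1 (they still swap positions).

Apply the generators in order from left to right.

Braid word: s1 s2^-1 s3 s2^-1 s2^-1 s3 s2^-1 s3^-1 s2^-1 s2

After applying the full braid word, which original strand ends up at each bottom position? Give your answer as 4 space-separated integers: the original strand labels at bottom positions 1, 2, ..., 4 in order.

Gen 1 (s1): strand 1 crosses over strand 2. Perm now: [2 1 3 4]
Gen 2 (s2^-1): strand 1 crosses under strand 3. Perm now: [2 3 1 4]
Gen 3 (s3): strand 1 crosses over strand 4. Perm now: [2 3 4 1]
Gen 4 (s2^-1): strand 3 crosses under strand 4. Perm now: [2 4 3 1]
Gen 5 (s2^-1): strand 4 crosses under strand 3. Perm now: [2 3 4 1]
Gen 6 (s3): strand 4 crosses over strand 1. Perm now: [2 3 1 4]
Gen 7 (s2^-1): strand 3 crosses under strand 1. Perm now: [2 1 3 4]
Gen 8 (s3^-1): strand 3 crosses under strand 4. Perm now: [2 1 4 3]
Gen 9 (s2^-1): strand 1 crosses under strand 4. Perm now: [2 4 1 3]
Gen 10 (s2): strand 4 crosses over strand 1. Perm now: [2 1 4 3]

Answer: 2 1 4 3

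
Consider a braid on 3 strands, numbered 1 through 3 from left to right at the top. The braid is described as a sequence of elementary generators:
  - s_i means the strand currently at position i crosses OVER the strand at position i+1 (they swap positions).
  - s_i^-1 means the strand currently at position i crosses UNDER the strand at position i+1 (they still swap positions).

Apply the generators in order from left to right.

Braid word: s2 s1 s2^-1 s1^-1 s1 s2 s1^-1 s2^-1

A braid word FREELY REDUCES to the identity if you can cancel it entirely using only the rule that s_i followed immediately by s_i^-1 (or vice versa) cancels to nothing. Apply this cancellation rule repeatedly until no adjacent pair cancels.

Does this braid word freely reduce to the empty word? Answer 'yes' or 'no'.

Gen 1 (s2): push. Stack: [s2]
Gen 2 (s1): push. Stack: [s2 s1]
Gen 3 (s2^-1): push. Stack: [s2 s1 s2^-1]
Gen 4 (s1^-1): push. Stack: [s2 s1 s2^-1 s1^-1]
Gen 5 (s1): cancels prior s1^-1. Stack: [s2 s1 s2^-1]
Gen 6 (s2): cancels prior s2^-1. Stack: [s2 s1]
Gen 7 (s1^-1): cancels prior s1. Stack: [s2]
Gen 8 (s2^-1): cancels prior s2. Stack: []
Reduced word: (empty)

Answer: yes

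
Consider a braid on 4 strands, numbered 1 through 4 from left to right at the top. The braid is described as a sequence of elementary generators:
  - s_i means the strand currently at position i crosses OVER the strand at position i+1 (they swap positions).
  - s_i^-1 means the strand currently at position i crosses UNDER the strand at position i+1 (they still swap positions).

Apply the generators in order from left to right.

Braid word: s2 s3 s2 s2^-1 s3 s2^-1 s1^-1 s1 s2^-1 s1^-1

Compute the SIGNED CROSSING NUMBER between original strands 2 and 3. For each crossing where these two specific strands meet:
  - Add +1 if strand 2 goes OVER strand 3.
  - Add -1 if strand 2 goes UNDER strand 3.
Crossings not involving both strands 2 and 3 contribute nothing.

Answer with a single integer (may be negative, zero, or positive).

Gen 1: 2 over 3. Both 2&3? yes. Contrib: +1. Sum: 1
Gen 2: crossing 2x4. Both 2&3? no. Sum: 1
Gen 3: crossing 3x4. Both 2&3? no. Sum: 1
Gen 4: crossing 4x3. Both 2&3? no. Sum: 1
Gen 5: crossing 4x2. Both 2&3? no. Sum: 1
Gen 6: 3 under 2. Both 2&3? yes. Contrib: +1. Sum: 2
Gen 7: crossing 1x2. Both 2&3? no. Sum: 2
Gen 8: crossing 2x1. Both 2&3? no. Sum: 2
Gen 9: 2 under 3. Both 2&3? yes. Contrib: -1. Sum: 1
Gen 10: crossing 1x3. Both 2&3? no. Sum: 1

Answer: 1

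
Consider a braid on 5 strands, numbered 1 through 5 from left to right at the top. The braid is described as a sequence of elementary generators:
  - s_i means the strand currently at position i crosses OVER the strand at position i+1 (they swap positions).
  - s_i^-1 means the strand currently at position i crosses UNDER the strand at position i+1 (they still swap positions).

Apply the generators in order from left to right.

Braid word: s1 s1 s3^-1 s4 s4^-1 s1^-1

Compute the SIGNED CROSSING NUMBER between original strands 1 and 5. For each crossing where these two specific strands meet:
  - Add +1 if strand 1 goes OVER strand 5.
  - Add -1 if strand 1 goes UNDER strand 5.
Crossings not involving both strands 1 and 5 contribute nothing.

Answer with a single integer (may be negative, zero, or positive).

Gen 1: crossing 1x2. Both 1&5? no. Sum: 0
Gen 2: crossing 2x1. Both 1&5? no. Sum: 0
Gen 3: crossing 3x4. Both 1&5? no. Sum: 0
Gen 4: crossing 3x5. Both 1&5? no. Sum: 0
Gen 5: crossing 5x3. Both 1&5? no. Sum: 0
Gen 6: crossing 1x2. Both 1&5? no. Sum: 0

Answer: 0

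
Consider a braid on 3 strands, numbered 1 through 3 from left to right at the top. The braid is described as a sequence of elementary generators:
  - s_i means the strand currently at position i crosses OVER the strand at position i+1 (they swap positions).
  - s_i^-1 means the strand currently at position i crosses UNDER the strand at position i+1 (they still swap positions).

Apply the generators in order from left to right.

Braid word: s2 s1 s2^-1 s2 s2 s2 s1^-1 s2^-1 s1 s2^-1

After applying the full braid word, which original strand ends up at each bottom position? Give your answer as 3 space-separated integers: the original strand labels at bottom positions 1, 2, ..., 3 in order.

Gen 1 (s2): strand 2 crosses over strand 3. Perm now: [1 3 2]
Gen 2 (s1): strand 1 crosses over strand 3. Perm now: [3 1 2]
Gen 3 (s2^-1): strand 1 crosses under strand 2. Perm now: [3 2 1]
Gen 4 (s2): strand 2 crosses over strand 1. Perm now: [3 1 2]
Gen 5 (s2): strand 1 crosses over strand 2. Perm now: [3 2 1]
Gen 6 (s2): strand 2 crosses over strand 1. Perm now: [3 1 2]
Gen 7 (s1^-1): strand 3 crosses under strand 1. Perm now: [1 3 2]
Gen 8 (s2^-1): strand 3 crosses under strand 2. Perm now: [1 2 3]
Gen 9 (s1): strand 1 crosses over strand 2. Perm now: [2 1 3]
Gen 10 (s2^-1): strand 1 crosses under strand 3. Perm now: [2 3 1]

Answer: 2 3 1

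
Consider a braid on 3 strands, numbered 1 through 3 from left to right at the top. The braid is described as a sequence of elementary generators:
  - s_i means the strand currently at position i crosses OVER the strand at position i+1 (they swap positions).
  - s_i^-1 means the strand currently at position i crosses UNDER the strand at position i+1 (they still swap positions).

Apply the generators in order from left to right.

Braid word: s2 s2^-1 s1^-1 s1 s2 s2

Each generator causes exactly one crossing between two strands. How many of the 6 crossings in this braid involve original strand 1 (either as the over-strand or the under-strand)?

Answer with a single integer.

Answer: 2

Derivation:
Gen 1: crossing 2x3. Involves strand 1? no. Count so far: 0
Gen 2: crossing 3x2. Involves strand 1? no. Count so far: 0
Gen 3: crossing 1x2. Involves strand 1? yes. Count so far: 1
Gen 4: crossing 2x1. Involves strand 1? yes. Count so far: 2
Gen 5: crossing 2x3. Involves strand 1? no. Count so far: 2
Gen 6: crossing 3x2. Involves strand 1? no. Count so far: 2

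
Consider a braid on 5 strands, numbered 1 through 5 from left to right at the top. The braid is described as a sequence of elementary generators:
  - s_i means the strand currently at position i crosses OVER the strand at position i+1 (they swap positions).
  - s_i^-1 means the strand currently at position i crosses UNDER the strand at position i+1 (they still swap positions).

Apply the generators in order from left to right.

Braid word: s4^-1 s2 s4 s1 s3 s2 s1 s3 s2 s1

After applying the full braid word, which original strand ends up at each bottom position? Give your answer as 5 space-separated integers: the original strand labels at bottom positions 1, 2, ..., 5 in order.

Answer: 2 4 3 1 5

Derivation:
Gen 1 (s4^-1): strand 4 crosses under strand 5. Perm now: [1 2 3 5 4]
Gen 2 (s2): strand 2 crosses over strand 3. Perm now: [1 3 2 5 4]
Gen 3 (s4): strand 5 crosses over strand 4. Perm now: [1 3 2 4 5]
Gen 4 (s1): strand 1 crosses over strand 3. Perm now: [3 1 2 4 5]
Gen 5 (s3): strand 2 crosses over strand 4. Perm now: [3 1 4 2 5]
Gen 6 (s2): strand 1 crosses over strand 4. Perm now: [3 4 1 2 5]
Gen 7 (s1): strand 3 crosses over strand 4. Perm now: [4 3 1 2 5]
Gen 8 (s3): strand 1 crosses over strand 2. Perm now: [4 3 2 1 5]
Gen 9 (s2): strand 3 crosses over strand 2. Perm now: [4 2 3 1 5]
Gen 10 (s1): strand 4 crosses over strand 2. Perm now: [2 4 3 1 5]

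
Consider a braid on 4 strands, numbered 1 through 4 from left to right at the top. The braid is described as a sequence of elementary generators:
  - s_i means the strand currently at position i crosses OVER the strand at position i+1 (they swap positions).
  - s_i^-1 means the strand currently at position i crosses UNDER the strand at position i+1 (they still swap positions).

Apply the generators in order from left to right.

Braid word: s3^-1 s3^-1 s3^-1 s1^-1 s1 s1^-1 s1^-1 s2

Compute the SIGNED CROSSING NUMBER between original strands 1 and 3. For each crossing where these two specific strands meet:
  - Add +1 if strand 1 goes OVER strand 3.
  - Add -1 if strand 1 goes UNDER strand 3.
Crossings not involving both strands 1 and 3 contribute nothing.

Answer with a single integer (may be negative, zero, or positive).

Gen 1: crossing 3x4. Both 1&3? no. Sum: 0
Gen 2: crossing 4x3. Both 1&3? no. Sum: 0
Gen 3: crossing 3x4. Both 1&3? no. Sum: 0
Gen 4: crossing 1x2. Both 1&3? no. Sum: 0
Gen 5: crossing 2x1. Both 1&3? no. Sum: 0
Gen 6: crossing 1x2. Both 1&3? no. Sum: 0
Gen 7: crossing 2x1. Both 1&3? no. Sum: 0
Gen 8: crossing 2x4. Both 1&3? no. Sum: 0

Answer: 0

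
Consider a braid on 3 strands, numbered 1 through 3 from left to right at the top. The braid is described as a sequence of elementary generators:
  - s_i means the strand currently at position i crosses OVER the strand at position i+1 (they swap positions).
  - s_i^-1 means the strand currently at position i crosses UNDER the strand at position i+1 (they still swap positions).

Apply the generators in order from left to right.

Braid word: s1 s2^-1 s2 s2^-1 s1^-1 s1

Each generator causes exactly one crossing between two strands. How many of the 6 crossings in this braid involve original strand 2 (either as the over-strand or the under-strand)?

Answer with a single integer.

Answer: 3

Derivation:
Gen 1: crossing 1x2. Involves strand 2? yes. Count so far: 1
Gen 2: crossing 1x3. Involves strand 2? no. Count so far: 1
Gen 3: crossing 3x1. Involves strand 2? no. Count so far: 1
Gen 4: crossing 1x3. Involves strand 2? no. Count so far: 1
Gen 5: crossing 2x3. Involves strand 2? yes. Count so far: 2
Gen 6: crossing 3x2. Involves strand 2? yes. Count so far: 3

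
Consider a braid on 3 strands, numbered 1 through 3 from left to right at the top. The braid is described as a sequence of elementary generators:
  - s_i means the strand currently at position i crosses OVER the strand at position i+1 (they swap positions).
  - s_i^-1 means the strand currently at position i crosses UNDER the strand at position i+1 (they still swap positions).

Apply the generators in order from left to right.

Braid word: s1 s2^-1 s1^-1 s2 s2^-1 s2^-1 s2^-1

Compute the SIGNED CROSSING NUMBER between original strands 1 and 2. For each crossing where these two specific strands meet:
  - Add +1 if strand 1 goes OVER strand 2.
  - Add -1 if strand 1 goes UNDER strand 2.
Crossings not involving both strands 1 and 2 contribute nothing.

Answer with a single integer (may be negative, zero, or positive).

Answer: -1

Derivation:
Gen 1: 1 over 2. Both 1&2? yes. Contrib: +1. Sum: 1
Gen 2: crossing 1x3. Both 1&2? no. Sum: 1
Gen 3: crossing 2x3. Both 1&2? no. Sum: 1
Gen 4: 2 over 1. Both 1&2? yes. Contrib: -1. Sum: 0
Gen 5: 1 under 2. Both 1&2? yes. Contrib: -1. Sum: -1
Gen 6: 2 under 1. Both 1&2? yes. Contrib: +1. Sum: 0
Gen 7: 1 under 2. Both 1&2? yes. Contrib: -1. Sum: -1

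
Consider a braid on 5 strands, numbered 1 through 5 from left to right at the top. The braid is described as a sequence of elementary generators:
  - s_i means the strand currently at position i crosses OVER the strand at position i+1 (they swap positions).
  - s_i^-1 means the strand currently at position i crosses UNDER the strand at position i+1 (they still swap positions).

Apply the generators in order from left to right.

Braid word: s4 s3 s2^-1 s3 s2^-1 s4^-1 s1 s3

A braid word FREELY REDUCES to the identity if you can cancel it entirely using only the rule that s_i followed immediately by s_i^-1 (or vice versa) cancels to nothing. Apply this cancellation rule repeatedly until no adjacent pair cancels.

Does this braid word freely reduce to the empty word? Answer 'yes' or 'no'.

Answer: no

Derivation:
Gen 1 (s4): push. Stack: [s4]
Gen 2 (s3): push. Stack: [s4 s3]
Gen 3 (s2^-1): push. Stack: [s4 s3 s2^-1]
Gen 4 (s3): push. Stack: [s4 s3 s2^-1 s3]
Gen 5 (s2^-1): push. Stack: [s4 s3 s2^-1 s3 s2^-1]
Gen 6 (s4^-1): push. Stack: [s4 s3 s2^-1 s3 s2^-1 s4^-1]
Gen 7 (s1): push. Stack: [s4 s3 s2^-1 s3 s2^-1 s4^-1 s1]
Gen 8 (s3): push. Stack: [s4 s3 s2^-1 s3 s2^-1 s4^-1 s1 s3]
Reduced word: s4 s3 s2^-1 s3 s2^-1 s4^-1 s1 s3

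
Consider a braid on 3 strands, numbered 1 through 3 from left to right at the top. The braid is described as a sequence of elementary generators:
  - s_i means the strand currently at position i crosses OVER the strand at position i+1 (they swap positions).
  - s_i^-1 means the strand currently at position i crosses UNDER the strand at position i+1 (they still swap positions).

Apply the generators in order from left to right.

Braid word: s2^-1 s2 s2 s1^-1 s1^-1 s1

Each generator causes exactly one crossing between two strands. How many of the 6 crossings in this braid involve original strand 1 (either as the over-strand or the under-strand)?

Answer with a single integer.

Gen 1: crossing 2x3. Involves strand 1? no. Count so far: 0
Gen 2: crossing 3x2. Involves strand 1? no. Count so far: 0
Gen 3: crossing 2x3. Involves strand 1? no. Count so far: 0
Gen 4: crossing 1x3. Involves strand 1? yes. Count so far: 1
Gen 5: crossing 3x1. Involves strand 1? yes. Count so far: 2
Gen 6: crossing 1x3. Involves strand 1? yes. Count so far: 3

Answer: 3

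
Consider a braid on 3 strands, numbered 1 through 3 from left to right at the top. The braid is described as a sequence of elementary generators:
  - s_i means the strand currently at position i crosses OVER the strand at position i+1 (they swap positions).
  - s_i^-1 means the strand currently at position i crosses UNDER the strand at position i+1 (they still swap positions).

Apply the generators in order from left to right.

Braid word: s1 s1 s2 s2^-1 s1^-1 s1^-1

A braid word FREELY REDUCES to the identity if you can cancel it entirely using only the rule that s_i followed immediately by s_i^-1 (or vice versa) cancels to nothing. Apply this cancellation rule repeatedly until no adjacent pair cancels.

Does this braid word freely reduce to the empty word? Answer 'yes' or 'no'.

Gen 1 (s1): push. Stack: [s1]
Gen 2 (s1): push. Stack: [s1 s1]
Gen 3 (s2): push. Stack: [s1 s1 s2]
Gen 4 (s2^-1): cancels prior s2. Stack: [s1 s1]
Gen 5 (s1^-1): cancels prior s1. Stack: [s1]
Gen 6 (s1^-1): cancels prior s1. Stack: []
Reduced word: (empty)

Answer: yes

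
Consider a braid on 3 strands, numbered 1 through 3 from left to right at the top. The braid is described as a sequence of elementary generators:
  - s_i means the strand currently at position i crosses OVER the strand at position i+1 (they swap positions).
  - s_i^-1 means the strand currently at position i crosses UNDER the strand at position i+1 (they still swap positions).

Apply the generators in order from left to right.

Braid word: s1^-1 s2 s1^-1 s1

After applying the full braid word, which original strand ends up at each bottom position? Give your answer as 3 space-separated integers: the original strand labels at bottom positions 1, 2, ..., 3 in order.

Gen 1 (s1^-1): strand 1 crosses under strand 2. Perm now: [2 1 3]
Gen 2 (s2): strand 1 crosses over strand 3. Perm now: [2 3 1]
Gen 3 (s1^-1): strand 2 crosses under strand 3. Perm now: [3 2 1]
Gen 4 (s1): strand 3 crosses over strand 2. Perm now: [2 3 1]

Answer: 2 3 1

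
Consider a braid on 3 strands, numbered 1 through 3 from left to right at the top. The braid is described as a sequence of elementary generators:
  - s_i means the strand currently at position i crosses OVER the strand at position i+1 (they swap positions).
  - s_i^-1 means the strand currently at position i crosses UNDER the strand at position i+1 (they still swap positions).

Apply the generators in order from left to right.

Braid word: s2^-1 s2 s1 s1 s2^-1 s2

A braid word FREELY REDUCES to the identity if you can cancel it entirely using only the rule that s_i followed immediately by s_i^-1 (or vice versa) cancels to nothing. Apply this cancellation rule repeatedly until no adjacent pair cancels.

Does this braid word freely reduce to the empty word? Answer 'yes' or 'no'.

Gen 1 (s2^-1): push. Stack: [s2^-1]
Gen 2 (s2): cancels prior s2^-1. Stack: []
Gen 3 (s1): push. Stack: [s1]
Gen 4 (s1): push. Stack: [s1 s1]
Gen 5 (s2^-1): push. Stack: [s1 s1 s2^-1]
Gen 6 (s2): cancels prior s2^-1. Stack: [s1 s1]
Reduced word: s1 s1

Answer: no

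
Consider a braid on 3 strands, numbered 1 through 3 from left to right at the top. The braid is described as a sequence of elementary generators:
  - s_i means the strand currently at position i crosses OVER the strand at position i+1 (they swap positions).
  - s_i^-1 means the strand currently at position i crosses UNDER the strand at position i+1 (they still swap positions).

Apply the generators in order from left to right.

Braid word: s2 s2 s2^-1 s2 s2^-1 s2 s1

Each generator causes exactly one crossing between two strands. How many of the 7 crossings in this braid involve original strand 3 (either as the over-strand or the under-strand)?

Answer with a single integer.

Answer: 6

Derivation:
Gen 1: crossing 2x3. Involves strand 3? yes. Count so far: 1
Gen 2: crossing 3x2. Involves strand 3? yes. Count so far: 2
Gen 3: crossing 2x3. Involves strand 3? yes. Count so far: 3
Gen 4: crossing 3x2. Involves strand 3? yes. Count so far: 4
Gen 5: crossing 2x3. Involves strand 3? yes. Count so far: 5
Gen 6: crossing 3x2. Involves strand 3? yes. Count so far: 6
Gen 7: crossing 1x2. Involves strand 3? no. Count so far: 6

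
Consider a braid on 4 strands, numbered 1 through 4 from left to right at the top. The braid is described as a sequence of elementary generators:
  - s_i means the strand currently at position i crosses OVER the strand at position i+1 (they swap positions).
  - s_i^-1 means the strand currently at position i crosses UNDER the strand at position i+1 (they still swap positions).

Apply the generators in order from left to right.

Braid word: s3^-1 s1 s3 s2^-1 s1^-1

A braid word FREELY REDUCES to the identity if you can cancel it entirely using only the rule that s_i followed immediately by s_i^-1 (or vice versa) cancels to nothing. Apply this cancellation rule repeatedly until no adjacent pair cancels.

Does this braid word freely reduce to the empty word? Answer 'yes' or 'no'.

Answer: no

Derivation:
Gen 1 (s3^-1): push. Stack: [s3^-1]
Gen 2 (s1): push. Stack: [s3^-1 s1]
Gen 3 (s3): push. Stack: [s3^-1 s1 s3]
Gen 4 (s2^-1): push. Stack: [s3^-1 s1 s3 s2^-1]
Gen 5 (s1^-1): push. Stack: [s3^-1 s1 s3 s2^-1 s1^-1]
Reduced word: s3^-1 s1 s3 s2^-1 s1^-1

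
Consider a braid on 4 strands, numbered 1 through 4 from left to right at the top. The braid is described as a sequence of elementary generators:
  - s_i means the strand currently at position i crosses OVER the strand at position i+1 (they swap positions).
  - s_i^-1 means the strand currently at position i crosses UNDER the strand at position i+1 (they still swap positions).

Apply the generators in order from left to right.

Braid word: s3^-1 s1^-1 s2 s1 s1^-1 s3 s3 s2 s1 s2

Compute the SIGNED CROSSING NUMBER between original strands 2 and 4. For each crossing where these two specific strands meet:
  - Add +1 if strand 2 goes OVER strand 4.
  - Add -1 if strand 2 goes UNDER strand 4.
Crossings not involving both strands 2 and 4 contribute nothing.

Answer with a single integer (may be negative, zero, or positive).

Gen 1: crossing 3x4. Both 2&4? no. Sum: 0
Gen 2: crossing 1x2. Both 2&4? no. Sum: 0
Gen 3: crossing 1x4. Both 2&4? no. Sum: 0
Gen 4: 2 over 4. Both 2&4? yes. Contrib: +1. Sum: 1
Gen 5: 4 under 2. Both 2&4? yes. Contrib: +1. Sum: 2
Gen 6: crossing 1x3. Both 2&4? no. Sum: 2
Gen 7: crossing 3x1. Both 2&4? no. Sum: 2
Gen 8: crossing 4x1. Both 2&4? no. Sum: 2
Gen 9: crossing 2x1. Both 2&4? no. Sum: 2
Gen 10: 2 over 4. Both 2&4? yes. Contrib: +1. Sum: 3

Answer: 3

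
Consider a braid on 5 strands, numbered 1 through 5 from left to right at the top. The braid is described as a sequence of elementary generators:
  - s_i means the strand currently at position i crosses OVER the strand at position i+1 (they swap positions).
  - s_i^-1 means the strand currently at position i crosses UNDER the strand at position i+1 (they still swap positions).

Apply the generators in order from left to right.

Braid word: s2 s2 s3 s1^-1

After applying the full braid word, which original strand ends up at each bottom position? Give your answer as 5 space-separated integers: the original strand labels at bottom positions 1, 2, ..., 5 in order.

Answer: 2 1 4 3 5

Derivation:
Gen 1 (s2): strand 2 crosses over strand 3. Perm now: [1 3 2 4 5]
Gen 2 (s2): strand 3 crosses over strand 2. Perm now: [1 2 3 4 5]
Gen 3 (s3): strand 3 crosses over strand 4. Perm now: [1 2 4 3 5]
Gen 4 (s1^-1): strand 1 crosses under strand 2. Perm now: [2 1 4 3 5]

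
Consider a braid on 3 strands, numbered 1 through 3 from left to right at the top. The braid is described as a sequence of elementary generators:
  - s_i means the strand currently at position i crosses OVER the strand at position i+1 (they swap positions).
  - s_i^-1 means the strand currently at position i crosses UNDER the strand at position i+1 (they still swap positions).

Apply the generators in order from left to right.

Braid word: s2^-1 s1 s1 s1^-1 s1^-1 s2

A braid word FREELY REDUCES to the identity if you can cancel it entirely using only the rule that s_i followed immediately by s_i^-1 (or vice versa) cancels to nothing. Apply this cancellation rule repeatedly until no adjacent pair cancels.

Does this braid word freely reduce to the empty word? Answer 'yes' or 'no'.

Answer: yes

Derivation:
Gen 1 (s2^-1): push. Stack: [s2^-1]
Gen 2 (s1): push. Stack: [s2^-1 s1]
Gen 3 (s1): push. Stack: [s2^-1 s1 s1]
Gen 4 (s1^-1): cancels prior s1. Stack: [s2^-1 s1]
Gen 5 (s1^-1): cancels prior s1. Stack: [s2^-1]
Gen 6 (s2): cancels prior s2^-1. Stack: []
Reduced word: (empty)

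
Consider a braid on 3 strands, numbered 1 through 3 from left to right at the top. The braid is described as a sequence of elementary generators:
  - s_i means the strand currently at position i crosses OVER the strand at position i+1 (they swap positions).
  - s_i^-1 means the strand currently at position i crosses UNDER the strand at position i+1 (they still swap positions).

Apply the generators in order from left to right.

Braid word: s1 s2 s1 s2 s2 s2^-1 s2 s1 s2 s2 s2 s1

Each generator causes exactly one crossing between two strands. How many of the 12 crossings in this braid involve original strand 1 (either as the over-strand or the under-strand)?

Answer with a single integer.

Gen 1: crossing 1x2. Involves strand 1? yes. Count so far: 1
Gen 2: crossing 1x3. Involves strand 1? yes. Count so far: 2
Gen 3: crossing 2x3. Involves strand 1? no. Count so far: 2
Gen 4: crossing 2x1. Involves strand 1? yes. Count so far: 3
Gen 5: crossing 1x2. Involves strand 1? yes. Count so far: 4
Gen 6: crossing 2x1. Involves strand 1? yes. Count so far: 5
Gen 7: crossing 1x2. Involves strand 1? yes. Count so far: 6
Gen 8: crossing 3x2. Involves strand 1? no. Count so far: 6
Gen 9: crossing 3x1. Involves strand 1? yes. Count so far: 7
Gen 10: crossing 1x3. Involves strand 1? yes. Count so far: 8
Gen 11: crossing 3x1. Involves strand 1? yes. Count so far: 9
Gen 12: crossing 2x1. Involves strand 1? yes. Count so far: 10

Answer: 10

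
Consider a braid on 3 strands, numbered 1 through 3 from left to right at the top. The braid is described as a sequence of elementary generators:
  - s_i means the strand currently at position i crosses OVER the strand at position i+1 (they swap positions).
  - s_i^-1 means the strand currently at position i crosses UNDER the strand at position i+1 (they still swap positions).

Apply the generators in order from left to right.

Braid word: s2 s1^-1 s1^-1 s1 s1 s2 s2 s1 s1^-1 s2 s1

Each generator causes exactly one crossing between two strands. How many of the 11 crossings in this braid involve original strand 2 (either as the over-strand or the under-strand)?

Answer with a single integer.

Gen 1: crossing 2x3. Involves strand 2? yes. Count so far: 1
Gen 2: crossing 1x3. Involves strand 2? no. Count so far: 1
Gen 3: crossing 3x1. Involves strand 2? no. Count so far: 1
Gen 4: crossing 1x3. Involves strand 2? no. Count so far: 1
Gen 5: crossing 3x1. Involves strand 2? no. Count so far: 1
Gen 6: crossing 3x2. Involves strand 2? yes. Count so far: 2
Gen 7: crossing 2x3. Involves strand 2? yes. Count so far: 3
Gen 8: crossing 1x3. Involves strand 2? no. Count so far: 3
Gen 9: crossing 3x1. Involves strand 2? no. Count so far: 3
Gen 10: crossing 3x2. Involves strand 2? yes. Count so far: 4
Gen 11: crossing 1x2. Involves strand 2? yes. Count so far: 5

Answer: 5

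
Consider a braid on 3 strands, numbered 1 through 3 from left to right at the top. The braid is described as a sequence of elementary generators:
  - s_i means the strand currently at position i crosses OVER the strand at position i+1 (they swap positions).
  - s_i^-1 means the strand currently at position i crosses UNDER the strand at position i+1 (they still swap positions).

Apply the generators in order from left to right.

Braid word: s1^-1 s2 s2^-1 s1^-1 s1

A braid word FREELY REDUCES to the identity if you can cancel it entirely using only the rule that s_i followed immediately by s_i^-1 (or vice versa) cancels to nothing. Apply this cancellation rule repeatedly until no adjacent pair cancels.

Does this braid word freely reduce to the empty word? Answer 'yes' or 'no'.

Gen 1 (s1^-1): push. Stack: [s1^-1]
Gen 2 (s2): push. Stack: [s1^-1 s2]
Gen 3 (s2^-1): cancels prior s2. Stack: [s1^-1]
Gen 4 (s1^-1): push. Stack: [s1^-1 s1^-1]
Gen 5 (s1): cancels prior s1^-1. Stack: [s1^-1]
Reduced word: s1^-1

Answer: no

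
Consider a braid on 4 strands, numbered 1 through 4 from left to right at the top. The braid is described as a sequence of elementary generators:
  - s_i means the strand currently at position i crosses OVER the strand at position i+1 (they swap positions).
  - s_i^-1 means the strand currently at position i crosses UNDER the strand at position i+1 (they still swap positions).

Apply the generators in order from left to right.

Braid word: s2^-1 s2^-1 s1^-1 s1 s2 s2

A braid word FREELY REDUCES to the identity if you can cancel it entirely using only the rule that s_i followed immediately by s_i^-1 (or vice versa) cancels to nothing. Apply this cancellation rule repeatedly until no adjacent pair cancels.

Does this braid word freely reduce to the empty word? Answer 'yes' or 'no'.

Answer: yes

Derivation:
Gen 1 (s2^-1): push. Stack: [s2^-1]
Gen 2 (s2^-1): push. Stack: [s2^-1 s2^-1]
Gen 3 (s1^-1): push. Stack: [s2^-1 s2^-1 s1^-1]
Gen 4 (s1): cancels prior s1^-1. Stack: [s2^-1 s2^-1]
Gen 5 (s2): cancels prior s2^-1. Stack: [s2^-1]
Gen 6 (s2): cancels prior s2^-1. Stack: []
Reduced word: (empty)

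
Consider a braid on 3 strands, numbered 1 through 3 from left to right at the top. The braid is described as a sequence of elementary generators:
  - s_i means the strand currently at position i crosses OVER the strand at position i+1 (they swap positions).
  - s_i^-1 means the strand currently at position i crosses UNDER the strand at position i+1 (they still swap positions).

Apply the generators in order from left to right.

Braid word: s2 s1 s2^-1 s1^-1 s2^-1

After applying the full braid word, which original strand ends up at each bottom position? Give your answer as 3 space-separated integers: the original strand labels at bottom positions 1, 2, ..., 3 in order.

Answer: 2 1 3

Derivation:
Gen 1 (s2): strand 2 crosses over strand 3. Perm now: [1 3 2]
Gen 2 (s1): strand 1 crosses over strand 3. Perm now: [3 1 2]
Gen 3 (s2^-1): strand 1 crosses under strand 2. Perm now: [3 2 1]
Gen 4 (s1^-1): strand 3 crosses under strand 2. Perm now: [2 3 1]
Gen 5 (s2^-1): strand 3 crosses under strand 1. Perm now: [2 1 3]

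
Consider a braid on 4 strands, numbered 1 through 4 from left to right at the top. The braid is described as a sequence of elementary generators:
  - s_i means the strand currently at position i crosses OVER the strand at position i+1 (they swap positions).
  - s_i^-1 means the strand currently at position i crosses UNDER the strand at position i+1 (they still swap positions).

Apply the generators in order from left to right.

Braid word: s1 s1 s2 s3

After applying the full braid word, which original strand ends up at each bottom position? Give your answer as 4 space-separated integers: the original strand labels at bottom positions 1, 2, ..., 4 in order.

Answer: 1 3 4 2

Derivation:
Gen 1 (s1): strand 1 crosses over strand 2. Perm now: [2 1 3 4]
Gen 2 (s1): strand 2 crosses over strand 1. Perm now: [1 2 3 4]
Gen 3 (s2): strand 2 crosses over strand 3. Perm now: [1 3 2 4]
Gen 4 (s3): strand 2 crosses over strand 4. Perm now: [1 3 4 2]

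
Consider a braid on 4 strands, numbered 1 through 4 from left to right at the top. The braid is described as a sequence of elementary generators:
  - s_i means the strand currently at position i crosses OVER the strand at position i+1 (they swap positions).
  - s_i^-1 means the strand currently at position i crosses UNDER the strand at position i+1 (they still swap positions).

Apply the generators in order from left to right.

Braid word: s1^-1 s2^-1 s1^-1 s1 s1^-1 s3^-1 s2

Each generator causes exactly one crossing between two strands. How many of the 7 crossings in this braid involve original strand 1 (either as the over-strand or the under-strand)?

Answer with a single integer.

Gen 1: crossing 1x2. Involves strand 1? yes. Count so far: 1
Gen 2: crossing 1x3. Involves strand 1? yes. Count so far: 2
Gen 3: crossing 2x3. Involves strand 1? no. Count so far: 2
Gen 4: crossing 3x2. Involves strand 1? no. Count so far: 2
Gen 5: crossing 2x3. Involves strand 1? no. Count so far: 2
Gen 6: crossing 1x4. Involves strand 1? yes. Count so far: 3
Gen 7: crossing 2x4. Involves strand 1? no. Count so far: 3

Answer: 3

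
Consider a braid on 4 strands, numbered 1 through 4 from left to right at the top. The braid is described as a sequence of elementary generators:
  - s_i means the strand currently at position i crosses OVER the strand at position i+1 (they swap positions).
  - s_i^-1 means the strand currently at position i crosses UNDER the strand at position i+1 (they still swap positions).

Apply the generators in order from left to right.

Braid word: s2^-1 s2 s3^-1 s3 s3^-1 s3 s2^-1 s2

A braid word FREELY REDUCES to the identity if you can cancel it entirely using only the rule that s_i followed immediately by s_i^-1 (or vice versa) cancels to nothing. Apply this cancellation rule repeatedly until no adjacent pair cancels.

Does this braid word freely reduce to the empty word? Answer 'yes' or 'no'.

Answer: yes

Derivation:
Gen 1 (s2^-1): push. Stack: [s2^-1]
Gen 2 (s2): cancels prior s2^-1. Stack: []
Gen 3 (s3^-1): push. Stack: [s3^-1]
Gen 4 (s3): cancels prior s3^-1. Stack: []
Gen 5 (s3^-1): push. Stack: [s3^-1]
Gen 6 (s3): cancels prior s3^-1. Stack: []
Gen 7 (s2^-1): push. Stack: [s2^-1]
Gen 8 (s2): cancels prior s2^-1. Stack: []
Reduced word: (empty)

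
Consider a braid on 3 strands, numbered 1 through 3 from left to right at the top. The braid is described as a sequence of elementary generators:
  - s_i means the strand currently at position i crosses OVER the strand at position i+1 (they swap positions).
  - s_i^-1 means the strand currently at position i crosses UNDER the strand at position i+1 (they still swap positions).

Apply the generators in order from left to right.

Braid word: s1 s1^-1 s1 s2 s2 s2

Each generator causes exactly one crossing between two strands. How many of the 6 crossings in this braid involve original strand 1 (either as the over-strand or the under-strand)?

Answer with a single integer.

Answer: 6

Derivation:
Gen 1: crossing 1x2. Involves strand 1? yes. Count so far: 1
Gen 2: crossing 2x1. Involves strand 1? yes. Count so far: 2
Gen 3: crossing 1x2. Involves strand 1? yes. Count so far: 3
Gen 4: crossing 1x3. Involves strand 1? yes. Count so far: 4
Gen 5: crossing 3x1. Involves strand 1? yes. Count so far: 5
Gen 6: crossing 1x3. Involves strand 1? yes. Count so far: 6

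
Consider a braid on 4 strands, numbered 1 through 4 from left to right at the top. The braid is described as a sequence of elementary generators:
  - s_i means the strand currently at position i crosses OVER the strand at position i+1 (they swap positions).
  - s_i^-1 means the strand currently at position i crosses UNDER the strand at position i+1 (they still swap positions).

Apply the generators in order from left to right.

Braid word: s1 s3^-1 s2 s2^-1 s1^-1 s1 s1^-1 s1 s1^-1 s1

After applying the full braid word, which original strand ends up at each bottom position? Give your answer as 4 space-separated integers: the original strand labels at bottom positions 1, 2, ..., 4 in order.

Gen 1 (s1): strand 1 crosses over strand 2. Perm now: [2 1 3 4]
Gen 2 (s3^-1): strand 3 crosses under strand 4. Perm now: [2 1 4 3]
Gen 3 (s2): strand 1 crosses over strand 4. Perm now: [2 4 1 3]
Gen 4 (s2^-1): strand 4 crosses under strand 1. Perm now: [2 1 4 3]
Gen 5 (s1^-1): strand 2 crosses under strand 1. Perm now: [1 2 4 3]
Gen 6 (s1): strand 1 crosses over strand 2. Perm now: [2 1 4 3]
Gen 7 (s1^-1): strand 2 crosses under strand 1. Perm now: [1 2 4 3]
Gen 8 (s1): strand 1 crosses over strand 2. Perm now: [2 1 4 3]
Gen 9 (s1^-1): strand 2 crosses under strand 1. Perm now: [1 2 4 3]
Gen 10 (s1): strand 1 crosses over strand 2. Perm now: [2 1 4 3]

Answer: 2 1 4 3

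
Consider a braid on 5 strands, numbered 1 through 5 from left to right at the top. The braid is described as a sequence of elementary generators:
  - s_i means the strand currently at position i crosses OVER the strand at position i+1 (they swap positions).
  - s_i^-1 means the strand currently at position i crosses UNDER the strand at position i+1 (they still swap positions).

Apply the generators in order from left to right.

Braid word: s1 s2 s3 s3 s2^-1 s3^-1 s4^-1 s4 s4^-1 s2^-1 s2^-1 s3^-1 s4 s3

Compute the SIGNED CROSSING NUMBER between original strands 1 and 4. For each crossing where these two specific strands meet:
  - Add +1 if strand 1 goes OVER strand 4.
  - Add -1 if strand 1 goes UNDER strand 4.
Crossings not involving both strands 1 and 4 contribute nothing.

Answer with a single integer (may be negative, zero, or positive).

Gen 1: crossing 1x2. Both 1&4? no. Sum: 0
Gen 2: crossing 1x3. Both 1&4? no. Sum: 0
Gen 3: 1 over 4. Both 1&4? yes. Contrib: +1. Sum: 1
Gen 4: 4 over 1. Both 1&4? yes. Contrib: -1. Sum: 0
Gen 5: crossing 3x1. Both 1&4? no. Sum: 0
Gen 6: crossing 3x4. Both 1&4? no. Sum: 0
Gen 7: crossing 3x5. Both 1&4? no. Sum: 0
Gen 8: crossing 5x3. Both 1&4? no. Sum: 0
Gen 9: crossing 3x5. Both 1&4? no. Sum: 0
Gen 10: 1 under 4. Both 1&4? yes. Contrib: -1. Sum: -1
Gen 11: 4 under 1. Both 1&4? yes. Contrib: +1. Sum: 0
Gen 12: crossing 4x5. Both 1&4? no. Sum: 0
Gen 13: crossing 4x3. Both 1&4? no. Sum: 0
Gen 14: crossing 5x3. Both 1&4? no. Sum: 0

Answer: 0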